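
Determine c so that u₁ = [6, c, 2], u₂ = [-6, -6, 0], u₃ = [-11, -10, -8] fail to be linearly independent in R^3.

Place the vectors as rows of a 3×3 matrix; dependence ⇔ determinant zero.
Cofactor expansion gives det = 276 - 48*c.
Setting this to zero gives c = 23/4.

c = 23/4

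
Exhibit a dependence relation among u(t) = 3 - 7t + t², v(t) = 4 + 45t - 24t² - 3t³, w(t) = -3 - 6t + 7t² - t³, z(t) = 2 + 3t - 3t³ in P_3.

Pass to coordinate vectors relative to the basis {1, t, …, t³}.
Set up α₁u + … + α₄z = 0 and solve the homogeneous system.
A generator of the null space is (3, 1, 3, -2).

3u + v + 3w - 2z = 0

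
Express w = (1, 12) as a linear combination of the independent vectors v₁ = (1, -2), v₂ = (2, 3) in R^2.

w = -3v₁ + 2v₂

Write w = a₁v₁ + a₂v₂ and equate components.
Back-substitution yields (a₁, a₂) = (-3, 2).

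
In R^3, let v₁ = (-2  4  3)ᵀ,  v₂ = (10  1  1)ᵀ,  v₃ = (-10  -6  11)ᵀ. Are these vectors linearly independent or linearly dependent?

linearly independent

The matrix [v₁|v₂|v₃] has determinant -664.
A nonzero determinant means the columns are linearly independent.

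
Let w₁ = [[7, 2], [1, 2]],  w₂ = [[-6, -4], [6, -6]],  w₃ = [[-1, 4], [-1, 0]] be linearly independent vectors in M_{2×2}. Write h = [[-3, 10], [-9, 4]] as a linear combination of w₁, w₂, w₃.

Identify each element with its coordinate vector in ℝ⁴ via {E₁₁, E₁₂, E₂₁, E₂₂}.
Solve the system with w₁, w₂, w₃ as columns and h as the right-hand side.
The system has the unique solution (α₁, α₂, α₃) = (-1, -1, 2).

h = -w₁ - w₂ + 2w₃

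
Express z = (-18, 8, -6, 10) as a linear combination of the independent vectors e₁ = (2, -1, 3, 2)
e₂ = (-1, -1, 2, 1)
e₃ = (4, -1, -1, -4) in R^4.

Write z = c₁e₁ + … + c₃e₃ and equate components.
Back-substitution yields (c₁, c₂, c₃) = (-2, -2, -4).

z = -2e₁ - 2e₂ - 4e₃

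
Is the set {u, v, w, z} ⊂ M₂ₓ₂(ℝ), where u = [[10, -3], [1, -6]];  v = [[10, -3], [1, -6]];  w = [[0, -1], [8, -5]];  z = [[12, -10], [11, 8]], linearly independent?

linearly dependent

Take coordinates with respect to the standard basis {E₁₁, E₁₂, E₂₁, E₂₂}.
Two of the vectors are equal, giving an immediate dependence.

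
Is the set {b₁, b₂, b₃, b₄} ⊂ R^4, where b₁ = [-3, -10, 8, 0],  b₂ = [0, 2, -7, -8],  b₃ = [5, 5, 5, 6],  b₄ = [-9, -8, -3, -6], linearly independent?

Row-reduce the matrix whose columns are b₁, b₂, b₃, b₄.
The reduction yields 4 nonzero rows, so the rank is 4.
Since rank = 4 (the number of vectors), the set is linearly independent.

linearly independent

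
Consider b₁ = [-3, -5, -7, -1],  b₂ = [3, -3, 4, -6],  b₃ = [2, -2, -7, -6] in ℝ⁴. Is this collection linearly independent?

Row-reduce the matrix whose columns are b₁, b₂, b₃.
The reduction yields 3 nonzero rows, so the rank is 3.
Since rank = 3 (the number of vectors), the set is linearly independent.

linearly independent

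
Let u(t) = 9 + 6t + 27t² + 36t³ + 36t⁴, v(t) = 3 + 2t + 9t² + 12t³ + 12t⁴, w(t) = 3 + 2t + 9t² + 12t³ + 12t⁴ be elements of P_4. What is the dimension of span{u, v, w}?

Pass to coordinate vectors with respect to the basis {1, t, …, t⁴}.
Form the matrix with u, v, w as columns and reduce.
There is 1 pivot column, so rank = 1.

1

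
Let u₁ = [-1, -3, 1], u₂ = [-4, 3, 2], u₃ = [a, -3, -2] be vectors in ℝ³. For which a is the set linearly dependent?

Place the vectors as rows of a 3×3 matrix; dependence ⇔ determinant zero.
The determinant works out to 36 - 9*a.
Solving 36 - 9*a = 0 yields a = 4.

a = 4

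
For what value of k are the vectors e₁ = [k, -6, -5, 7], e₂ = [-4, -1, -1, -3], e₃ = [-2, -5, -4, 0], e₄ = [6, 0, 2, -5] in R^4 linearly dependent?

k = 18/7

The vectors are dependent exactly when the determinant of the matrix with rows e₁, e₂, e₃, e₄ vanishes.
The determinant works out to 35*k - 90.
Setting this to zero gives k = 18/7.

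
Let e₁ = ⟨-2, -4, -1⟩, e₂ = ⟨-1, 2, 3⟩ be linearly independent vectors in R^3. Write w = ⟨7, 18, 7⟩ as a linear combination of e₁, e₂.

w = -4e₁ + e₂

Solve the system with e₁, e₂ as columns and w as the right-hand side.
The system has the unique solution (α₁, α₂) = (-4, 1).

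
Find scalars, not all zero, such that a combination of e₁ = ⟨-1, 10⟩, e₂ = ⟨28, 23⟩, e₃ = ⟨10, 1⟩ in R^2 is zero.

Set up α₁e₁ + … + α₃e₃ = 0 and solve the homogeneous system.
A generator of the null space is (2, -1, 3).

2e₁ - e₂ + 3e₃ = 0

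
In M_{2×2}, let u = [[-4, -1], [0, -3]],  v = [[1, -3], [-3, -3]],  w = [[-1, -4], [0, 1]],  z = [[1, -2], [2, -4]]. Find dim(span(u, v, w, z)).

dim = 4

Pass to coordinate vectors with respect to the basis {E₁₁, E₁₂, E₂₁, E₂₂}.
Put the 4×4 matrix [u|v|w|z] into echelon form.
Reduction leaves 4 leading entries, giving rank 4.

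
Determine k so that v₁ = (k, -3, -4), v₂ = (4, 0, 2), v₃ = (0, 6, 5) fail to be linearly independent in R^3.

k = -3

Place the vectors as rows of a 3×3 matrix; dependence ⇔ determinant zero.
The determinant works out to -12*k - 36.
Solving -12*k - 36 = 0 yields k = -3.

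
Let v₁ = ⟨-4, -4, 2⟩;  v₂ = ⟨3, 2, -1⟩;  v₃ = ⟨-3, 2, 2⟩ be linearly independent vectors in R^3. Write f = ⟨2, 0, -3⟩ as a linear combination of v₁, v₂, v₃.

Set up the augmented matrix [v₁ | v₂ | v₃ | f] and row-reduce.
Row-reducing the augmented matrix gives the unique coefficients (α₁, α₂, α₃) = (-2, -3, -1).

f = -2v₁ - 3v₂ - v₃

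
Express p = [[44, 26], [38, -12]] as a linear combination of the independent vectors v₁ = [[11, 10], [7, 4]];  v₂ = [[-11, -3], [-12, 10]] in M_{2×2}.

p = 2v₁ - 2v₂

Take coordinate vectors relative to {E₁₁, E₁₂, E₂₁, E₂₂}.
Write p = c₁v₁ + c₂v₂ and equate components.
Back-substitution yields (c₁, c₂) = (2, -2).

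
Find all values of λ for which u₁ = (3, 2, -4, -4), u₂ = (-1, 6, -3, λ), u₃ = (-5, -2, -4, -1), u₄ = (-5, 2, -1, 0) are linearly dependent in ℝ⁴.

λ = -17/5

The set is linearly dependent precisely when det[u₁; u₂; u₃; u₄] = 0.
Cofactor expansion gives det = 140*λ + 476.
This vanishes exactly when λ = -17/5.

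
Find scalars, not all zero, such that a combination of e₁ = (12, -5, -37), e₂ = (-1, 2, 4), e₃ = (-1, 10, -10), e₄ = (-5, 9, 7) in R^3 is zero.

e₁ - e₂ - 2e₃ + 3e₄ = 0

Set up α₁e₁ + … + α₄e₄ = 0 and solve the homogeneous system.
A generator of the null space is (1, -1, -2, 3).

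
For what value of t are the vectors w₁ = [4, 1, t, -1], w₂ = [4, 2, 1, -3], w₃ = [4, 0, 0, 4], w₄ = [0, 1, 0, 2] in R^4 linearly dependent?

The vectors are dependent exactly when the determinant of the matrix with rows w₁, w₂, w₃, w₄ vanishes.
Cofactor expansion gives det = 28 - 44*t.
This vanishes exactly when t = 7/11.

t = 7/11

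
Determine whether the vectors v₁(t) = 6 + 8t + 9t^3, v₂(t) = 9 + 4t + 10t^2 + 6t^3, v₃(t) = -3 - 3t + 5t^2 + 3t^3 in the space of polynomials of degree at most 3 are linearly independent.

Write each element as a coordinate vector in ℝ⁴ using {1, t, …, t^3}.
Row-reduce the matrix whose columns are v₁, v₂, v₃.
The reduction yields 3 nonzero rows, so the rank is 3.
Since rank = 3 (the number of vectors), the set is linearly independent.

linearly independent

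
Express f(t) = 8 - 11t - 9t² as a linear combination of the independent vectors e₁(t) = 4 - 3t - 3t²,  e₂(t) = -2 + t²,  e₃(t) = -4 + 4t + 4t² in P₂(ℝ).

Take coordinate vectors relative to {1, t, t²}.
Solve the system with e₁, e₂, e₃ as columns and f as the right-hand side.
Back-substitution yields (c₁, c₂, c₃) = (1, 2, -2).

f = e₁ + 2e₂ - 2e₃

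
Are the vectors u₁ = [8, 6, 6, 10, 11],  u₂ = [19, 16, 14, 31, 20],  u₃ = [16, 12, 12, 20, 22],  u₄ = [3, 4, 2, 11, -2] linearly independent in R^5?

Row-reduce the matrix whose columns are u₁, u₂, u₃, u₄.
The reduction yields 2 nonzero rows, so the rank is 2.
Since rank 2 < 4, the set is linearly dependent.
Indeed 2u₁ - u₃ = 0.

linearly dependent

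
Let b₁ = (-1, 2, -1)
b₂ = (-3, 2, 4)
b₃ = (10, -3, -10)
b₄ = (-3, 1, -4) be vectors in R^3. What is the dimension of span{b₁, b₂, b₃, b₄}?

Form the matrix with b₁, b₂, b₃, b₄ as columns and reduce.
The echelon form has 3 nonzero rows, so the rank is 3.
(With 4 elements in a 3-dimensional space the rank is at most 3.)

dim = 3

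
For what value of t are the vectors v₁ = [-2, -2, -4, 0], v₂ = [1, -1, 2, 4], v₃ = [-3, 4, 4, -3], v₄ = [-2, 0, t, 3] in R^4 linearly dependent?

The vectors are dependent exactly when the determinant of the matrix with rows v₁, v₂, v₃, v₄ vanishes.
Cofactor expansion gives det = 104 - 44*t.
Solving 104 - 44*t = 0 yields t = 26/11.

t = 26/11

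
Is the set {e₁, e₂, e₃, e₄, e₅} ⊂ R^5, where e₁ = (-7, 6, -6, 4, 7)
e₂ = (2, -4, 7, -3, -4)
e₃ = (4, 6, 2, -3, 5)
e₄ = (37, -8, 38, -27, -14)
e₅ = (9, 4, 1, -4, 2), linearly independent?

linearly dependent

The matrix [e₁|e₂|e₃|e₄|e₅] has determinant 0.
A zero determinant means the columns are linearly dependent.
Indeed 3e₁ - 2e₂ - 3e₃ + e₄ = 0.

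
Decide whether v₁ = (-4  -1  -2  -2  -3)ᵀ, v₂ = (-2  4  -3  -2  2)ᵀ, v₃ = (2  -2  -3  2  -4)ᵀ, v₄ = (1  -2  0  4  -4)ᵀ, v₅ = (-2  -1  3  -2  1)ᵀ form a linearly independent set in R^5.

linearly independent

Row-reduce the matrix whose columns are v₁, v₂, v₃, v₄, v₅.
The reduction yields 5 nonzero rows, so the rank is 5.
Since rank = 5 (the number of vectors), the set is linearly independent.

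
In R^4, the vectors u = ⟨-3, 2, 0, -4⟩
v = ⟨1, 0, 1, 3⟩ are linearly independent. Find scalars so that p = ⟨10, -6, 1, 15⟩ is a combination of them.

Write p = c₁u + c₂v and equate components.
Row-reducing the augmented matrix gives the unique coefficients (c₁, c₂) = (-3, 1).

p = -3u + v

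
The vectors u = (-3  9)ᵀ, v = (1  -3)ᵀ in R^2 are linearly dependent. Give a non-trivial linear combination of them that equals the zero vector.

Solve the homogeneous system with u, v as columns by row-reducing the coefficient matrix.
The free variable yields coefficients (1, 3) (any nonzero multiple also works).

u + 3v = 0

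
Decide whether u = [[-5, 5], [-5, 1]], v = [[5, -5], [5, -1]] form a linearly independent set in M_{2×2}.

Write each element as a coordinate vector in ℝ⁴ using {E₁₁, E₁₂, E₂₁, E₂₂}.
Place the vectors as rows of a 2×4 matrix and reduce to echelon form.
The reduction yields 1 nonzero row, so the rank is 1.
Since rank 1 < 2, the set is linearly dependent.
Indeed u + v = 0.

linearly dependent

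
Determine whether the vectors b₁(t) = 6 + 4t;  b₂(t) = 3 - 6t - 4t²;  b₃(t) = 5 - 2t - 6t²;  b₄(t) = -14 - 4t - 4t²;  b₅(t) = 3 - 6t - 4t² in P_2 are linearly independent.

Write each element as a coordinate vector in ℝ³ using {1, t, t²}.
There are 5 vectors in a 3-dimensional space, so they cannot be linearly independent.

linearly dependent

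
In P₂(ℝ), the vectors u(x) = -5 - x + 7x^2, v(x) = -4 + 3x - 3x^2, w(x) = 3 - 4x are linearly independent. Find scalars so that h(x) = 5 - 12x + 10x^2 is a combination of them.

Take coordinate vectors relative to {1, x, x^2}.
Solve the system with u, v, w as columns and h as the right-hand side.
Back-substitution yields (α₁, α₂, α₃) = (1, -1, 2).

h = u - v + 2w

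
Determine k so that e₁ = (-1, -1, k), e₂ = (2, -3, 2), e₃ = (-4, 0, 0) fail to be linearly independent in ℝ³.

k = 2/3

The set is linearly dependent precisely when det[e₁; e₂; e₃] = 0.
The determinant works out to 8 - 12*k.
This vanishes exactly when k = 2/3.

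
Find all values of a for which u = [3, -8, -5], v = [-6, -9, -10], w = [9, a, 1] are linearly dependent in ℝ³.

a = -4

The set is linearly dependent precisely when det[u; v; w] = 0.
Cofactor expansion gives det = 60*a + 240.
Solving 60*a + 240 = 0 yields a = -4.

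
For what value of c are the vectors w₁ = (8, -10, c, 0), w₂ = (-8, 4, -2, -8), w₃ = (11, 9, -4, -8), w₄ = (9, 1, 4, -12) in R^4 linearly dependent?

c = 39/4

Place the vectors as rows of a 4×4 matrix; dependence ⇔ determinant zero.
The determinant works out to 1600*c - 15600.
Solving 1600*c - 15600 = 0 yields c = 39/4.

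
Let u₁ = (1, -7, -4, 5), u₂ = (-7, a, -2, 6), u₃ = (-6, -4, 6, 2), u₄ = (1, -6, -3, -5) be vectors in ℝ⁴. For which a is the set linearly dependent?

a = -30

The vectors are dependent exactly when the determinant of the matrix with rows u₁, u₂, u₃, u₄ vanishes.
The determinant works out to 148*a + 4440.
Setting this to zero gives a = -30.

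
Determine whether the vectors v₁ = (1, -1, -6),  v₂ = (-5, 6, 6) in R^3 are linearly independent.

Place the vectors as rows of a 2×3 matrix and reduce to echelon form.
The reduction yields 2 nonzero rows, so the rank is 2.
Since rank = 2 (the number of vectors), the set is linearly independent.

linearly independent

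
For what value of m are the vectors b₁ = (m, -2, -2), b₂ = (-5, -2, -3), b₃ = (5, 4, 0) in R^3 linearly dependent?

m = -25/6

The set is linearly dependent precisely when det[b₁; b₂; b₃] = 0.
Expanding, det = 12*m + 50.
This vanishes exactly when m = -25/6.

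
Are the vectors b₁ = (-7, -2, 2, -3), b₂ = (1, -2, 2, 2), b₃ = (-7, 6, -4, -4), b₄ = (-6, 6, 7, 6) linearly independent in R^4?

linearly independent

Place the vectors as rows of a 4×4 matrix and reduce to echelon form.
The reduction yields 4 nonzero rows, so the rank is 4.
Since rank = 4 (the number of vectors), the set is linearly independent.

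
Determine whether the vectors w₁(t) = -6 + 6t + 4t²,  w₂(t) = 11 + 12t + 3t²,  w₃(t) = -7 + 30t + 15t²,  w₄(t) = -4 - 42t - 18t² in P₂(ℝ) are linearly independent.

Write each element as a coordinate vector in ℝ³ using {1, t, t²}.
There are 4 vectors in a 3-dimensional space, so they cannot be linearly independent.

linearly dependent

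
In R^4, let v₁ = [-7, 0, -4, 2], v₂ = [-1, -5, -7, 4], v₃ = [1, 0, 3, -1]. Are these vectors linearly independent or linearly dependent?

linearly independent

Place the vectors as rows of a 3×4 matrix and reduce to echelon form.
The reduction yields 3 nonzero rows, so the rank is 3.
Since rank = 3 (the number of vectors), the set is linearly independent.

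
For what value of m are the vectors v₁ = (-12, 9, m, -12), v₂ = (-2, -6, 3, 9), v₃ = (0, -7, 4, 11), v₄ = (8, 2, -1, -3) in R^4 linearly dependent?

The set is linearly dependent precisely when det[v₁; v₂; v₃; v₄] = 0.
The determinant works out to -22*m - 66.
Solving -22*m - 66 = 0 yields m = -3.

m = -3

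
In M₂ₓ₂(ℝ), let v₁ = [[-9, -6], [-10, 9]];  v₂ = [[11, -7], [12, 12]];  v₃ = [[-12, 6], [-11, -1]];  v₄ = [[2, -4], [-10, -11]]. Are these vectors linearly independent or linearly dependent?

Write each element as a coordinate vector in ℝ⁴ using {E₁₁, E₁₂, E₂₁, E₂₂}.
The matrix [v₁|v₂|v₃|v₄] has determinant 10029.
A nonzero determinant means the columns are linearly independent.

linearly independent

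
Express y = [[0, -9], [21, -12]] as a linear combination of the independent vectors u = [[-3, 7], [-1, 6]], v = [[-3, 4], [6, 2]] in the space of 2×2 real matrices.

Take coordinate vectors relative to {E₁₁, E₁₂, E₂₁, E₂₂}.
Set up the augmented matrix [u | v | y] and row-reduce.
Row-reducing the augmented matrix gives the unique coefficients (c₁, c₂) = (-3, 3).

y = -3u + 3v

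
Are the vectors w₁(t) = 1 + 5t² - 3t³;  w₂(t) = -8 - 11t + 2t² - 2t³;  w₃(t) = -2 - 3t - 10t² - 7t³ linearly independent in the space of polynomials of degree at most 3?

linearly independent

Write each element as a coordinate vector in ℝ⁴ using {1, t, …, t³}.
Row-reduce the matrix whose columns are w₁, w₂, w₃.
The reduction yields 3 nonzero rows, so the rank is 3.
Since rank = 3 (the number of vectors), the set is linearly independent.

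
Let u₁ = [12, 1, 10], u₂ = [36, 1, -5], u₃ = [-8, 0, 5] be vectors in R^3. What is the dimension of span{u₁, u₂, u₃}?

Apply Gaussian elimination to the matrix whose rows are u₁, u₂, u₃.
Exactly 2 pivots survive; hence the rank is 2.

dim = 2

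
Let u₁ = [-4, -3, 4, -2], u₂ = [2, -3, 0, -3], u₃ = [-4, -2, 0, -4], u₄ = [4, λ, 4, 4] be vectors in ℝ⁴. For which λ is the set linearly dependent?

λ = -3/5

The vectors are dependent exactly when the determinant of the matrix with rows u₁, u₂, u₃, u₄ vanishes.
Expanding, det = 80*λ + 48.
This vanishes exactly when λ = -3/5.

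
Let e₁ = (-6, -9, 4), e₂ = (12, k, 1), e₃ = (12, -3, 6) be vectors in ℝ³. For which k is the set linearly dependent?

k = 9/2

Place the vectors as rows of a 3×3 matrix; dependence ⇔ determinant zero.
Cofactor expansion gives det = 378 - 84*k.
Setting this to zero gives k = 9/2.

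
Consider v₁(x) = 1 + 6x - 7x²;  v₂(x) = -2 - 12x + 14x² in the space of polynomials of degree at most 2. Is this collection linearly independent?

linearly dependent

Write each element as a coordinate vector in ℝ³ using {1, x, x²}.
Row-reduce the matrix whose columns are v₁, v₂.
The reduction yields 1 nonzero row, so the rank is 1.
Since rank 1 < 2, the set is linearly dependent.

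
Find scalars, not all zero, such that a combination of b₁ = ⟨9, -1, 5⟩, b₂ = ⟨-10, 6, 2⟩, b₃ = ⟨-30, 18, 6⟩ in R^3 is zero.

3b₂ - b₃ = 0

Set up α₁b₁ + … + α₃b₃ = 0 and solve the homogeneous system.
The free variable yields coefficients (0, 3, -1) (any nonzero multiple also works).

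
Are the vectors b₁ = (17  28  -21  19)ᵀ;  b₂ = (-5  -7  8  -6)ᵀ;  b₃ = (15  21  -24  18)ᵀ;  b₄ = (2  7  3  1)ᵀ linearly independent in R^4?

The matrix [b₁|b₂|b₃|b₄] has determinant 0.
A zero determinant means the columns are linearly dependent.

linearly dependent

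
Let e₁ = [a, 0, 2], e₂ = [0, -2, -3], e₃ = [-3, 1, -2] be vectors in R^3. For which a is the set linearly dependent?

The set is linearly dependent precisely when det[e₁; e₂; e₃] = 0.
Cofactor expansion gives det = 7*a - 12.
Setting this to zero gives a = 12/7.

a = 12/7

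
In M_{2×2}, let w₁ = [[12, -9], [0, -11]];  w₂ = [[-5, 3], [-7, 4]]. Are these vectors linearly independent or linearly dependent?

linearly independent

Write each element as a coordinate vector in ℝ⁴ using {E₁₁, E₁₂, E₂₁, E₂₂}.
Row-reduce the matrix whose columns are w₁, w₂.
The reduction yields 2 nonzero rows, so the rank is 2.
Since rank = 2 (the number of vectors), the set is linearly independent.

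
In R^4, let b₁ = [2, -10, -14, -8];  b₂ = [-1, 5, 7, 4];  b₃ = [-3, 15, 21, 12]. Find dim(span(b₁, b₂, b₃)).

Put the 4×3 matrix [b₁|b₂|b₃] into echelon form.
The echelon form has 1 nonzero row, so the rank is 1.

1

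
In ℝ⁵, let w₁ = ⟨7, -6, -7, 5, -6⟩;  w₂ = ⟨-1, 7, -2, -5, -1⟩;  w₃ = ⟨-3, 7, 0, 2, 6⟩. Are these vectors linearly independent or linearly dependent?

linearly independent

Row-reduce the matrix whose columns are w₁, w₂, w₃.
The reduction yields 3 nonzero rows, so the rank is 3.
Since rank = 3 (the number of vectors), the set is linearly independent.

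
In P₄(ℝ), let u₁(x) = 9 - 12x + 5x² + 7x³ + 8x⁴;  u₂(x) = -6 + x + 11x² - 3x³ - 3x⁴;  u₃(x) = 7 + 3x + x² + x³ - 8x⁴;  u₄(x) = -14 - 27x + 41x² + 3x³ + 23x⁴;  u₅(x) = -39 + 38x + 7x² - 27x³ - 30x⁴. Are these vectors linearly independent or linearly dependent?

Take coordinates with respect to the standard basis {1, x, …, x⁴}.
Row-reduce the matrix whose columns are u₁, u₂, u₃, u₄, u₅.
The reduction yields 3 nonzero rows, so the rank is 3.
Since rank 3 < 5, the set is linearly dependent.
Indeed 2u₁ + 3u₂ - 2u₃ - u₄ = 0.

linearly dependent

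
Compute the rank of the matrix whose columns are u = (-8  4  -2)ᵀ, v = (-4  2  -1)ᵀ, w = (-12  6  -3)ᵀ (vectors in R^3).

rank 1

Row-reduce the 3×3 matrix with these as rows.
Reduction leaves 1 leading entry, giving rank 1.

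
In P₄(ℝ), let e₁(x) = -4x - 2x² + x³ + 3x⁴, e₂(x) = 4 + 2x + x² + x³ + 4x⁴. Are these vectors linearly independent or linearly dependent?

Take coordinates with respect to the standard basis {1, x, …, x⁴}.
Row-reduce the matrix whose columns are e₁, e₂.
The reduction yields 2 nonzero rows, so the rank is 2.
Since rank = 2 (the number of vectors), the set is linearly independent.

linearly independent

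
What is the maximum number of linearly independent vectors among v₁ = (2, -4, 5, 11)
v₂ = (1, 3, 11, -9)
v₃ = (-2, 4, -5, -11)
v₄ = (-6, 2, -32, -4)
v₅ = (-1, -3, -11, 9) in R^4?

2

Put the 4×5 matrix [v₁|v₂|v₃|v₄|v₅] into echelon form.
There are 2 pivot columns, so rank = 2.
(With 5 elements in a 4-dimensional space the rank is at most 4.)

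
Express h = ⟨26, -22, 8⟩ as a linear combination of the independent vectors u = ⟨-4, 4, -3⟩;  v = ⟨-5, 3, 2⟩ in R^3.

Since u, v are independent, the coefficients expressing h are uniquely determined by a linear system.
The system has the unique solution (α₁, α₂) = (-4, -2).

h = -4u - 2v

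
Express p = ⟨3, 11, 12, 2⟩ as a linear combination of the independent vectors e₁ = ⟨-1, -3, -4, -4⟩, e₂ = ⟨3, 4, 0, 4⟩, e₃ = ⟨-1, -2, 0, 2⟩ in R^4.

p = -3e₁ - e₂ - 3e₃

Set up the augmented matrix [e₁ | e₂ | e₃ | p] and row-reduce.
The system has the unique solution (a₁, a₂, a₃) = (-3, -1, -3).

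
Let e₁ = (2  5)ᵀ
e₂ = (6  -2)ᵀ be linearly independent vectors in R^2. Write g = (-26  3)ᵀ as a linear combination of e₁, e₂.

Set up the augmented matrix [e₁ | e₂ | g] and row-reduce.
Back-substitution yields (a₁, a₂) = (-1, -4).

g = -e₁ - 4e₂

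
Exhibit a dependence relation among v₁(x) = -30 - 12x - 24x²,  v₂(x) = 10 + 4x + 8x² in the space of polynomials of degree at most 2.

Pass to coordinate vectors relative to the basis {1, x, x²}.
Row-reduce the matrix with v₁, v₂ as columns; the null space gives the coefficients.
One solution (up to scaling) is (1, 3).

v₁ + 3v₂ = 0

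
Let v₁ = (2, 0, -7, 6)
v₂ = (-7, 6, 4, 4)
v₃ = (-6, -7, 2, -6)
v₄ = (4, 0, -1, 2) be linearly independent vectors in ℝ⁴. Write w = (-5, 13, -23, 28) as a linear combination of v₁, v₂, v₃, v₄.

w = 4v₁ + v₂ - v₃ - 3v₄

Write w = a₁v₁ + … + a₄v₄ and equate components.
The system has the unique solution (a₁, …, a₄) = (4, 1, -1, -3).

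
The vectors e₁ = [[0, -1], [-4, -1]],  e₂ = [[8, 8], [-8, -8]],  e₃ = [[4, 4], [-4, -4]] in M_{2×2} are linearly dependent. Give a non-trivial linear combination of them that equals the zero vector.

e₂ - 2e₃ = 0

Write each element as a vector in ℝ⁴ using {E₁₁, E₁₂, E₂₁, E₂₂}.
Row-reduce the matrix with e₁, e₂, e₃ as columns; the null space gives the coefficients.
The free variable yields coefficients (0, 1, -2) (any nonzero multiple also works).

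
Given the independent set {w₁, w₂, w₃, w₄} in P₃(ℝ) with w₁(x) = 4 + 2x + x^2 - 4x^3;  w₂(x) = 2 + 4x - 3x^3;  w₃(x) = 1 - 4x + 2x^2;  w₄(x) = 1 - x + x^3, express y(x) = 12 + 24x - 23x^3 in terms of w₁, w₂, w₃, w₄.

y = 4w₁ + w₂ - 2w₃ - 4w₄

Identify each element with its coordinate vector in ℝ⁴ via {1, x, …, x^3}.
Solve the system with w₁, w₂, w₃, w₄ as columns and y as the right-hand side.
The system has the unique solution (c₁, …, c₄) = (4, 1, -2, -4).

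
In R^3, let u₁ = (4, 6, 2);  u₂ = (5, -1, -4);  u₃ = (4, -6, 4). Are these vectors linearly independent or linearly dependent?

The matrix [u₁|u₂|u₃] has determinant -380.
A nonzero determinant means the columns are linearly independent.

linearly independent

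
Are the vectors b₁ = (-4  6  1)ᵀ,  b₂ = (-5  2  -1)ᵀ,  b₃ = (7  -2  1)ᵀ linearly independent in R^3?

linearly independent

Place the vectors as rows of a 3×3 matrix and reduce to echelon form.
The reduction yields 3 nonzero rows, so the rank is 3.
Since rank = 3 (the number of vectors), the set is linearly independent.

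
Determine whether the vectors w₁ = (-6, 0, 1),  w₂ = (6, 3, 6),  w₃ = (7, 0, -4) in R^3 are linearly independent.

linearly independent

Place the vectors as rows of a 3×3 matrix and reduce to echelon form.
The reduction yields 3 nonzero rows, so the rank is 3.
Since rank = 3 (the number of vectors), the set is linearly independent.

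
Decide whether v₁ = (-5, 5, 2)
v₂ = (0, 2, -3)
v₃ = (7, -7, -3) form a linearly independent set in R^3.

Form the 3×3 matrix with these as columns; its determinant is 2.
A nonzero determinant means the columns are linearly independent.

linearly independent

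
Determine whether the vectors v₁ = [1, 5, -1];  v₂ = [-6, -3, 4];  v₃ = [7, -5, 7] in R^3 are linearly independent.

The matrix [v₁|v₂|v₃] has determinant 298.
A nonzero determinant means the columns are linearly independent.

linearly independent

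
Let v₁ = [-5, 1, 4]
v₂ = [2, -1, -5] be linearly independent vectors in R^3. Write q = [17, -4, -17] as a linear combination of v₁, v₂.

q = -3v₁ + v₂

Solve the system with v₁, v₂ as columns and q as the right-hand side.
Row-reducing the augmented matrix gives the unique coefficients (c₁, c₂) = (-3, 1).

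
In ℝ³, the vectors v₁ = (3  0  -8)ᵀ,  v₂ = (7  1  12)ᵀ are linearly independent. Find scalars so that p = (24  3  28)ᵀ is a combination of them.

Set up the augmented matrix [v₁ | v₂ | p] and row-reduce.
Back-substitution yields (a₁, a₂) = (1, 3).

p = v₁ + 3v₂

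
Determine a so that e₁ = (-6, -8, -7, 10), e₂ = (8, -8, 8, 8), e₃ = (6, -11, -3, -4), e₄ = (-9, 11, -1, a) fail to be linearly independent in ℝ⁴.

a = 3

The vectors are dependent exactly when the determinant of the matrix with rows e₁, e₂, e₃, e₄ vanishes.
Expanding, det = 2904 - 968*a.
Setting this to zero gives a = 3.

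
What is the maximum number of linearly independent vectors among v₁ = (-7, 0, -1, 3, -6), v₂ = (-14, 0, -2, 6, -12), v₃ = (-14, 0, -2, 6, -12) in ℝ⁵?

Row-reduce the 3×5 matrix with these as rows.
Reduction leaves 1 leading entry, giving rank 1.

1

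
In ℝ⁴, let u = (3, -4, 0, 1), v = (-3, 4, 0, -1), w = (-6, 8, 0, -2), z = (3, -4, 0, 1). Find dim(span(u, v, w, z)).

dim = 1

Apply Gaussian elimination to the matrix whose rows are u, v, w, z.
Reduction leaves 1 leading entry, giving rank 1.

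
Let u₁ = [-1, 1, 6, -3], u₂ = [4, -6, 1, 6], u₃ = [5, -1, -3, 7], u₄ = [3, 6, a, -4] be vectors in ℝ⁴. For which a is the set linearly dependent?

a = 47/2

The vectors are dependent exactly when the determinant of the matrix with rows u₁, u₂, u₃, u₄ vanishes.
Cofactor expansion gives det = 40*a - 940.
This vanishes exactly when a = 47/2.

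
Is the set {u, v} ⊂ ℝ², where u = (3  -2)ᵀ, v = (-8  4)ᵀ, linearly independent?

Row-reduce the matrix whose columns are u, v.
The reduction yields 2 nonzero rows, so the rank is 2.
Since rank = 2 (the number of vectors), the set is linearly independent.

linearly independent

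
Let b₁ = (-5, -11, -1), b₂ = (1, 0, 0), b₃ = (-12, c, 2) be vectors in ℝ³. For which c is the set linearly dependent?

c = 22

The set is linearly dependent precisely when det[b₁; b₂; b₃] = 0.
The determinant works out to 22 - c.
Solving 22 - c = 0 yields c = 22.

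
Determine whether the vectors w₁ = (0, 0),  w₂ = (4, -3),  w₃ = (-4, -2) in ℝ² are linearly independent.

linearly dependent

There are 3 vectors in a 2-dimensional space, so they cannot be linearly independent.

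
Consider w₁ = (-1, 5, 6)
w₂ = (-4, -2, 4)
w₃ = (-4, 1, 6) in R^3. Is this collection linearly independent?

linearly independent

Place the vectors as rows of a 3×3 matrix and reduce to echelon form.
The reduction yields 3 nonzero rows, so the rank is 3.
Since rank = 3 (the number of vectors), the set is linearly independent.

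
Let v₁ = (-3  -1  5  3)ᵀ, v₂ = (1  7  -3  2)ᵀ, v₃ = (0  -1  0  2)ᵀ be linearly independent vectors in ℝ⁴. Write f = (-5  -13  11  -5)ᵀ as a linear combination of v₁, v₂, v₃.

Write f = a₁v₁ + … + a₃v₃ and equate components.
The system has the unique solution (a₁, a₂, a₃) = (1, -2, -2).

f = v₁ - 2v₂ - 2v₃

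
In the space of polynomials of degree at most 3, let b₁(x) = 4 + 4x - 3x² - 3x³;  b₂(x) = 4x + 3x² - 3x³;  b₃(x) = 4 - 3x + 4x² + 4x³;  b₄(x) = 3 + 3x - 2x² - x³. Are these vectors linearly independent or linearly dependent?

Take coordinates with respect to the standard basis {1, x, …, x³}.
Place the vectors as rows of a 4×4 matrix and reduce to echelon form.
The reduction yields 4 nonzero rows, so the rank is 4.
Since rank = 4 (the number of vectors), the set is linearly independent.

linearly independent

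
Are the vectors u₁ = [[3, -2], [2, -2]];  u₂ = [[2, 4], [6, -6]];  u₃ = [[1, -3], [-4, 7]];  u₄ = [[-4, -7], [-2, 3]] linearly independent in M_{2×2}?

linearly independent

Take coordinates with respect to the standard basis {E₁₁, E₁₂, E₂₁, E₂₂}.
Place the vectors as rows of a 4×4 matrix and reduce to echelon form.
The reduction yields 4 nonzero rows, so the rank is 4.
Since rank = 4 (the number of vectors), the set is linearly independent.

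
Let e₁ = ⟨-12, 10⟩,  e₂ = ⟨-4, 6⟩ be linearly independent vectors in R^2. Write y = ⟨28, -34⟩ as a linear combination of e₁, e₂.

Write y = a₁e₁ + a₂e₂ and equate components.
Back-substitution yields (a₁, a₂) = (-1, -4).

y = -e₁ - 4e₂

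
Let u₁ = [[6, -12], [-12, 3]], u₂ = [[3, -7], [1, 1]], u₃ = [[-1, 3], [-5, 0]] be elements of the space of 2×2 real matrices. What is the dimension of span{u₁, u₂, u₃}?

2

Represent each element by its coordinate vector in ℝ⁴.
Put the 4×3 matrix [u₁|u₂|u₃] into echelon form.
There are 2 pivot columns, so rank = 2.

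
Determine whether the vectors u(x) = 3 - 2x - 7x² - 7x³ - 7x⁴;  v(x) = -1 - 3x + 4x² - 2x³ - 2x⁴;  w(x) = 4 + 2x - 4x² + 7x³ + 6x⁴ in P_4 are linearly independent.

Write each element as a coordinate vector in ℝ⁵ using {1, x, …, x⁴}.
Place the vectors as rows of a 3×5 matrix and reduce to echelon form.
The reduction yields 3 nonzero rows, so the rank is 3.
Since rank = 3 (the number of vectors), the set is linearly independent.

linearly independent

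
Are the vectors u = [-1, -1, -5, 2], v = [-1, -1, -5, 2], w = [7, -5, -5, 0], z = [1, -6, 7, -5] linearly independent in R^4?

linearly dependent

Two of the vectors are equal, giving an immediate dependence.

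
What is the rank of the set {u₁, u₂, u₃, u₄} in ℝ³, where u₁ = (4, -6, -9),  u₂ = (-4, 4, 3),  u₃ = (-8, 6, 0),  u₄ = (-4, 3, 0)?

Form the matrix with u₁, u₂, u₃, u₄ as columns and reduce.
Exactly 2 pivots survive; hence the rank is 2.
(With 4 elements in a 3-dimensional space the rank is at most 3.)

rank 2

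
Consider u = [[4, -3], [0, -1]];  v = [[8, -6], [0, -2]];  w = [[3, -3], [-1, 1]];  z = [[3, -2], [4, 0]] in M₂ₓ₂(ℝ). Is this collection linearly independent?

linearly dependent

Write each element as a coordinate vector in ℝ⁴ using {E₁₁, E₁₂, E₂₁, E₂₂}.
One vector is a scalar multiple of another, so the set is dependent.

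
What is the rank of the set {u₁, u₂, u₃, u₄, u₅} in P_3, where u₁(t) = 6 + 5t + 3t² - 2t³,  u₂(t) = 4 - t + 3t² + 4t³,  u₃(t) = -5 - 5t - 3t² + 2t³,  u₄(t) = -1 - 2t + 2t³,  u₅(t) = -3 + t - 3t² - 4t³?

Pass to coordinate vectors with respect to the basis {1, t, …, t³}.
Row-reduce the 5×4 matrix with these as rows.
The echelon form has 3 nonzero rows, so the rank is 3.
(With 5 elements in a 4-dimensional space the rank is at most 4.)

3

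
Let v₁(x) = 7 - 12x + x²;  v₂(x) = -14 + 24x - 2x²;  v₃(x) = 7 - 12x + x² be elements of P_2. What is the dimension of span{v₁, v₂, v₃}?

1

Represent each element by its coordinate vector in ℝ³.
Row-reduce the 3×3 matrix with these as rows.
There is 1 pivot column, so rank = 1.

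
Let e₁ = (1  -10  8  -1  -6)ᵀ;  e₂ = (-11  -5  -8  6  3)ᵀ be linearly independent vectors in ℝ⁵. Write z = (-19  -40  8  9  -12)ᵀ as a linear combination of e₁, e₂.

Write z = c₁e₁ + c₂e₂ and equate components.
Back-substitution yields (c₁, c₂) = (3, 2).

z = 3e₁ + 2e₂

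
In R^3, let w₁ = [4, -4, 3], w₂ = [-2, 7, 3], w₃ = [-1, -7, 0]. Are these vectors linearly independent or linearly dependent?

Form the 3×3 matrix with these as columns; its determinant is 159.
A nonzero determinant means the columns are linearly independent.

linearly independent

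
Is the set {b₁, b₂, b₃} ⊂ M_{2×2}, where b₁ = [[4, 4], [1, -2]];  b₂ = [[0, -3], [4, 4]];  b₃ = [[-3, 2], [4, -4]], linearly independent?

linearly independent

Take coordinates with respect to the standard basis {E₁₁, E₁₂, E₂₁, E₂₂}.
Row-reduce the matrix whose columns are b₁, b₂, b₃.
The reduction yields 3 nonzero rows, so the rank is 3.
Since rank = 3 (the number of vectors), the set is linearly independent.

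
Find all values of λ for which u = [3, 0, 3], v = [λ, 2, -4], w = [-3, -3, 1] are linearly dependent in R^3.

Dependence holds iff the 3×3 matrix [u v w] is singular.
The determinant works out to -9*λ - 12.
Setting this to zero gives λ = -4/3.

λ = -4/3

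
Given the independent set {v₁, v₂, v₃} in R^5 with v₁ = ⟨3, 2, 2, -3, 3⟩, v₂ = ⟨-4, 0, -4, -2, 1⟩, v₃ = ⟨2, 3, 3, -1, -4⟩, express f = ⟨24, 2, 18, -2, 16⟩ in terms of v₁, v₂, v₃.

f = 4v₁ - 4v₂ - 2v₃

Since v₁, v₂, v₃ are independent, the coefficients expressing f are uniquely determined by a linear system.
Back-substitution yields (c₁, c₂, c₃) = (4, -4, -2).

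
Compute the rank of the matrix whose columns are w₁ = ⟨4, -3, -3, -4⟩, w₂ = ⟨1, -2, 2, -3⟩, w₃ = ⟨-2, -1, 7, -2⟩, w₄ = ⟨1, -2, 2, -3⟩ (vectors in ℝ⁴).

rank 2

Form the matrix with w₁, w₂, w₃, w₄ as columns and reduce.
Exactly 2 pivots survive; hence the rank is 2.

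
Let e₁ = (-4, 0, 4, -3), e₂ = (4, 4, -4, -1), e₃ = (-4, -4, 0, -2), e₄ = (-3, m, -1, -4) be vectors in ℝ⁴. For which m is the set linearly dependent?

Dependence holds iff the 4×4 matrix [e₁ e₂ e₃ e₄] is singular.
The determinant works out to 64*m + 80.
Solving 64*m + 80 = 0 yields m = -5/4.

m = -5/4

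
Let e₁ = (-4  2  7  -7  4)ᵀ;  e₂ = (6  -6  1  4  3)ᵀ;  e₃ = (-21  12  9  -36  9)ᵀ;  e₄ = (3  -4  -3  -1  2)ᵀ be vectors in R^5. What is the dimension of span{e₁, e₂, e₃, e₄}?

dim = 3

Row-reduce the 4×5 matrix with these as rows.
The echelon form has 3 nonzero rows, so the rank is 3.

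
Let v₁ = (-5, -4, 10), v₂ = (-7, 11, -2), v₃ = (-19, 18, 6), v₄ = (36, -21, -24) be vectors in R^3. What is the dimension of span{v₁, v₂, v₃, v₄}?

dim = 2

Row-reduce the 4×3 matrix with these as rows.
There are 2 pivot columns, so rank = 2.
(With 4 elements in a 3-dimensional space the rank is at most 3.)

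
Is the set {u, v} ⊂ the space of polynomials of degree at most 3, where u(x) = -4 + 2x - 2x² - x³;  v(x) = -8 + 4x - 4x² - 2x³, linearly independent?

Write each element as a coordinate vector in ℝ⁴ using {1, x, …, x³}.
Place the vectors as rows of a 2×4 matrix and reduce to echelon form.
The reduction yields 1 nonzero row, so the rank is 1.
Since rank 1 < 2, the set is linearly dependent.

linearly dependent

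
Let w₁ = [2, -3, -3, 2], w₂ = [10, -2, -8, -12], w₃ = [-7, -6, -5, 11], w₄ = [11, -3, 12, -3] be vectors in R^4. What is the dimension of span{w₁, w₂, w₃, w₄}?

Form the matrix with w₁, w₂, w₃, w₄ as columns and reduce.
Exactly 4 pivots survive; hence the rank is 4.

dim = 4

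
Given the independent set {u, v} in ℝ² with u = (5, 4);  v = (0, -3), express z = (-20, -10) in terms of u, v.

Set up the augmented matrix [u | v | z] and row-reduce.
The system has the unique solution (a₁, a₂) = (-4, -2).

z = -4u - 2v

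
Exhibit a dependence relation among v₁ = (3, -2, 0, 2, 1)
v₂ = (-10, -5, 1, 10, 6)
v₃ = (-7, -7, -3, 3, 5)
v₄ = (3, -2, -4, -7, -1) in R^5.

Set up α₁v₁ + … + α₄v₄ = 0 and solve the homogeneous system.
The free variable yields coefficients (0, 1, -1, 1) (any nonzero multiple also works).

v₂ - v₃ + v₄ = 0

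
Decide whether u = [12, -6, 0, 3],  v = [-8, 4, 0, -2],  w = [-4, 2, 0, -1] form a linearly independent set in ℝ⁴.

linearly dependent

One vector is a scalar multiple of another, so the set is dependent.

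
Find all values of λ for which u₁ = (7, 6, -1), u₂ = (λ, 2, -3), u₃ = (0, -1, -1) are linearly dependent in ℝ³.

Place the vectors as rows of a 3×3 matrix; dependence ⇔ determinant zero.
Expanding, det = 7*λ - 35.
Setting this to zero gives λ = 5.

λ = 5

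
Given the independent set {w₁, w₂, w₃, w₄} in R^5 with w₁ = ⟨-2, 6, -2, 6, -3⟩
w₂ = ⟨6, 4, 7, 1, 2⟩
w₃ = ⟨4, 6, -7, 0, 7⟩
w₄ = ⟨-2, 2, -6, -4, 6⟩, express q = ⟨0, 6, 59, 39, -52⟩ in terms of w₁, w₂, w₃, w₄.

Since w₁, w₂, w₃, w₄ are independent, the coefficients expressing q are uniquely determined by a linear system.
Row-reducing the augmented matrix gives the unique coefficients (a₁, …, a₄) = (4, 3, -4, -3).

q = 4w₁ + 3w₂ - 4w₃ - 3w₄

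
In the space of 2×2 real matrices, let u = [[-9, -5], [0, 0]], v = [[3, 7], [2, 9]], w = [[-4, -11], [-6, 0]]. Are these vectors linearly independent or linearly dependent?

Take coordinates with respect to the standard basis {E₁₁, E₁₂, E₂₁, E₂₂}.
Row-reduce the matrix whose columns are u, v, w.
The reduction yields 3 nonzero rows, so the rank is 3.
Since rank = 3 (the number of vectors), the set is linearly independent.

linearly independent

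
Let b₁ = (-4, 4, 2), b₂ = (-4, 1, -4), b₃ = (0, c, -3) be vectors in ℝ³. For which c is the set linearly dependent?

Place the vectors as rows of a 3×3 matrix; dependence ⇔ determinant zero.
Cofactor expansion gives det = -24*c - 36.
This vanishes exactly when c = -3/2.

c = -3/2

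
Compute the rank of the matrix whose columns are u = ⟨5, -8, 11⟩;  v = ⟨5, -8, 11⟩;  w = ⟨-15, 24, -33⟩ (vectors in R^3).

Form the matrix with u, v, w as columns and reduce.
Exactly 1 pivot survives; hence the rank is 1.

1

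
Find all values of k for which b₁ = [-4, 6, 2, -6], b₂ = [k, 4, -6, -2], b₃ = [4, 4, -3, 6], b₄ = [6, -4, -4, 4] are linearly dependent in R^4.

k = 27/4

Dependence holds iff the 4×4 matrix [b₁ b₂ b₃ b₄] is singular.
Expanding, det = 1080 - 160*k.
Setting this to zero gives k = 27/4.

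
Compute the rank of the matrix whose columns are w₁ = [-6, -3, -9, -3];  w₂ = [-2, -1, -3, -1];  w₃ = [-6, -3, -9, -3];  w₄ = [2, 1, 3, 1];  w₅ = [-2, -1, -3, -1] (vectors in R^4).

Apply Gaussian elimination to the matrix whose rows are w₁, w₂, w₃, w₄, w₅.
There is 1 pivot column, so rank = 1.
(With 5 elements in a 4-dimensional space the rank is at most 4.)

rank 1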